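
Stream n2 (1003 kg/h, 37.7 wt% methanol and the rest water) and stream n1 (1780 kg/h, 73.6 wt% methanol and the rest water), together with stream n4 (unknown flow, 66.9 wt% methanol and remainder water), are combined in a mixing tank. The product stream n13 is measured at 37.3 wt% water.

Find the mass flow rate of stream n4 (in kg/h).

Let n4 be the unknown flow. Total out = 2783 + n4.
water balance: 1094.8 + 0.331·n4 = 0.373·(2783 + n4)
(0.331 − 0.373)·n4 = 0.373×2783 − 1094.8 = -56.73
n4 = -56.73 / -0.042 = 1350.7 kg/h

1351 kg/h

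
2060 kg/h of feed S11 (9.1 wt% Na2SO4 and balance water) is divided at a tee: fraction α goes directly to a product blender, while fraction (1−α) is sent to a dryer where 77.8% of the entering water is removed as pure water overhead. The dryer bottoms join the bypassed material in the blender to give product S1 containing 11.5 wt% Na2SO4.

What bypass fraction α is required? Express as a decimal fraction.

All 2060×0.091 = 187.46 kg/h of Na2SO4 reaches S1, so S1 = 187.46/0.115 = 1630.1 kg/h and vapour = 429.91 kg/h.
The evaporator receives (1−α)·2060 of feed at 0.909 water and removes 0.778 of that water:
0.778×0.909×(1−α)×2060 = 429.91
(1−α) = 429.91/1456.8 = 0.2951;  α = 0.7049.

0.705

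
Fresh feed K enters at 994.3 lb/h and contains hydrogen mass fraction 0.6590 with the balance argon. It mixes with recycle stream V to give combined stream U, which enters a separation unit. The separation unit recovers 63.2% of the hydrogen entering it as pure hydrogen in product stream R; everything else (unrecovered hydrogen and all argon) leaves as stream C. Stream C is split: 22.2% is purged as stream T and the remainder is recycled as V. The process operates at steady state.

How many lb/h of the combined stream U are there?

2445 lb/h

argon enters only via K and leaves only via the purge: 994.3×0.341 = 0.222×(argon in C), and the separation unit passes all argon, so argon in U = argon in C = 1527.3 lb/h.
hydrogen in U: m_A = 994.3×0.659 + (1−0.222)·(1−0.632)·m_A, so m_A = 655.24/0.7137 = 918.1 lb/h.
U = 918.1 + 1527.3 = 2445.4 lb/h.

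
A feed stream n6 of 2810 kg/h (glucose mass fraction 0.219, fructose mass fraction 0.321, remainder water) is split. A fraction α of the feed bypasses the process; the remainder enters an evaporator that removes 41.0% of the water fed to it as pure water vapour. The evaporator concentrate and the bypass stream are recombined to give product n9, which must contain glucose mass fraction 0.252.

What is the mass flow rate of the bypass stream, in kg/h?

All 2810×0.219 = 615.39 kg/h of glucose reaches n9, so n9 = 615.39/0.252 = 2442 kg/h and vapour = 367.98 kg/h.
The evaporator receives (1−α)·2810 of feed at 0.460 water and removes 0.410 of that water:
0.410×0.460×(1−α)×2810 = 367.98
(1−α) = 367.98/529.97 = 0.6943;  α = 0.3057.
Bypass flow = 0.3057×2810 = 858.91 kg/h.

858.9 kg/h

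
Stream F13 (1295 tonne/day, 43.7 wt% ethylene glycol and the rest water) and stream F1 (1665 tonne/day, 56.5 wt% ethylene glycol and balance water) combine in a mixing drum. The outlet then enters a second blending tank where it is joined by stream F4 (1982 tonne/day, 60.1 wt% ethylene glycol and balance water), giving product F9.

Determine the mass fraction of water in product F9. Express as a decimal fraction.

0.4541

Overall, product flow = 4942 tonne/day.
water in = 1295×0.563 + 1665×0.435 + 1982×0.399 = 2244.2 tonne/day.
water fraction in F9 = 0.4541.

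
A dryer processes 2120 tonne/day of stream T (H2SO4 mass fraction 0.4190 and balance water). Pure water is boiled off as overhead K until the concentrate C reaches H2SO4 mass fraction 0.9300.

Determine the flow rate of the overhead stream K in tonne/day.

1165 tonne/day

H2SO4 is conserved: 2120×0.419 = 888.28 tonne/day all reports to the concentrate.
Concentrate = 888.28/(target fraction) = 955.14 tonne/day.
Overhead = 2120 − 955.14 = 1164.9 tonne/day.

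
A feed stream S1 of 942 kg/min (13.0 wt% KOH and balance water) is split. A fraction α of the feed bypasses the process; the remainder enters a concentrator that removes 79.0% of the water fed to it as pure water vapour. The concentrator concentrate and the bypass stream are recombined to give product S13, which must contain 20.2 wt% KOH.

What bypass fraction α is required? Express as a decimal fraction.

All 942×0.130 = 122.46 kg/min of KOH reaches S13, so S13 = 122.46/0.202 = 606.24 kg/min and vapour = 335.76 kg/min.
The evaporator receives (1−α)·942 of feed at 0.870 water and removes 0.790 of that water:
0.790×0.870×(1−α)×942 = 335.76
(1−α) = 335.76/647.44 = 0.5186;  α = 0.4814.

0.481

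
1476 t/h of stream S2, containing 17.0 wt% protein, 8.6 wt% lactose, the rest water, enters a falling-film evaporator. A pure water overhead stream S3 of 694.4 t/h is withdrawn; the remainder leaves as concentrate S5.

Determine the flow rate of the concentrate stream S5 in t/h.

Concentrate = 1476 − 694.4 = 781.6 t/h.

781.6 t/h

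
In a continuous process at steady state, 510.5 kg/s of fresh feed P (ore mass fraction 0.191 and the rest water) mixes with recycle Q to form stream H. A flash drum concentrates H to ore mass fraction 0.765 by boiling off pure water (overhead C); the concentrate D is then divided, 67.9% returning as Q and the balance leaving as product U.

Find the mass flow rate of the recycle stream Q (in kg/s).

Overall ore balance (none leaves overhead): ore in fresh feed = ore in product, i.e. 510.5×0.191 = (1−0.679)·D·0.765.
D = 97.505/(0.765×0.321) = 397.07 kg/s.
Recycle Q = 0.679×397.07 = 269.61 kg/s.

269.6 kg/s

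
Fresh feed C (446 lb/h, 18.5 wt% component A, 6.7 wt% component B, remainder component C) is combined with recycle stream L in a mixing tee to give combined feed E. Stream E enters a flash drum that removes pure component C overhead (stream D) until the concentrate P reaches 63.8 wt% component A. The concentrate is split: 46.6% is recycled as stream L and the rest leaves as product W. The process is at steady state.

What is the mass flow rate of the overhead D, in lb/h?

Overall component A balance (none leaves overhead): component A in fresh feed = component A in product, i.e. 446×0.185 = (1−0.466)·P·0.638.
P = 82.51/(0.638×0.534) = 242.18 lb/h.
Recycle L = 0.466×242.18 = 112.86 lb/h.
Combined feed E = 446 + 112.86 = 558.86 lb/h.
Overhead D = E − P = 558.86 − 242.18 = 316.67 lb/h.

316.7 lb/h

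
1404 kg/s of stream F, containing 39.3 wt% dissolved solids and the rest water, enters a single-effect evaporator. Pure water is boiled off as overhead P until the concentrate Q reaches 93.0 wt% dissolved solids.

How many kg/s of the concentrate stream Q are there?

593.3 kg/s

dissolved solids is conserved: 1404×0.393 = 551.77 kg/s all reports to the concentrate.
Concentrate = 551.77/(target fraction) = 593.3 kg/s.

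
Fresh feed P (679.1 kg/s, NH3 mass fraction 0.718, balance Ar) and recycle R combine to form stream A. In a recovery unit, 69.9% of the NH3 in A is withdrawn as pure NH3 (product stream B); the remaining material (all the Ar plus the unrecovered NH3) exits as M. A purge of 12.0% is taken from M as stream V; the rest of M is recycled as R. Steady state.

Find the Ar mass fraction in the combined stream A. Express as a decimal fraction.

Ar enters only via P and leaves only via the purge: 679.1×0.282 = 0.120×(Ar in M), and the recovery unit passes all Ar, so Ar in A = Ar in M = 1595.9 kg/s.
NH3 in A: m_A = 679.1×0.718 + (1−0.120)·(1−0.699)·m_A, so m_A = 487.59/0.7351 = 663.28 kg/s.
A = 663.28 + 1595.9 = 2259.2 kg/s.
Ar fraction in A = 1595.9/2259.2 = 0.706.

0.706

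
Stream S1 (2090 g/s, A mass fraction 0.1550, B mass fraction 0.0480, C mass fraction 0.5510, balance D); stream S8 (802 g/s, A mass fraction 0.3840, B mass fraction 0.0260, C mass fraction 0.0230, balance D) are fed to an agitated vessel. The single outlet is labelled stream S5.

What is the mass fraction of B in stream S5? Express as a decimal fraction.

0.0419

Total flow out = 2090 + 802 = 2892 g/s.
B in = 2090×0.048 + 802×0.026 = 121.17 g/s.
B mass fraction in S5 = 121.17/2892 = 0.0419.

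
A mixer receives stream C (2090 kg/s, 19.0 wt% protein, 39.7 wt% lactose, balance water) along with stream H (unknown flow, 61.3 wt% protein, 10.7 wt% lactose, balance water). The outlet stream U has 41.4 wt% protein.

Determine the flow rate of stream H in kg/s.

Let H be the unknown flow. Total out = 2090 + H.
protein balance: 397.1 + 0.613·H = 0.414·(2090 + H)
(0.613 − 0.414)·H = 0.414×2090 − 397.1 = 468.16
H = 468.16 / 0.199 = 2352.6 kg/s

2353 kg/s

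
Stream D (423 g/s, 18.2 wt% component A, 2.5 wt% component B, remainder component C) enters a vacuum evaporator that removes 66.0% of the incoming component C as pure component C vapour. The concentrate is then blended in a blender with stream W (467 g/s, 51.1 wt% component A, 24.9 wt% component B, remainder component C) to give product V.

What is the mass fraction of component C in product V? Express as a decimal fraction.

Vapour removed = 0.660×0.793×423 = 221.39 g/s; concentrate = 201.61 g/s.
component C reaching the mixer = 114.05 (from concentrate) + 467×0.240 = 226.13 g/s.
Product flow = 201.61 + 467 = 668.61 g/s; component C fraction = 0.3382.

0.3382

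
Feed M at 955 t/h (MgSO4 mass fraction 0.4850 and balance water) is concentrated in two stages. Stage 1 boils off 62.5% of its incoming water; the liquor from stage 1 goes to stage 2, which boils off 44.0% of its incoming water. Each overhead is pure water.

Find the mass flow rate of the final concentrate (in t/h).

566.5 t/h

water in feed = 955×0.515 = 491.82 t/h.
After stage 1: water left = (1−0.625)×491.82 = 184.43; stream total = 647.61 t/h.
After stage 2: water left = (1−0.440)×184.43 = 103.28; final concentrate = 566.46 t/h.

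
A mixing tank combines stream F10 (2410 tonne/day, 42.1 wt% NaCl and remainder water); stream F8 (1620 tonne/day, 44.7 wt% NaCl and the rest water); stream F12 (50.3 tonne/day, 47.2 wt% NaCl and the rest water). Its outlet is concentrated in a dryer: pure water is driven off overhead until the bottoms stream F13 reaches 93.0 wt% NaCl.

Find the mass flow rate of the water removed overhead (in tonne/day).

2185 tonne/day

NaCl entering = 2410×0.421 + 1620×0.447 + 50.3×0.472 = 1762.5 tonne/day.
All NaCl reports to F13, so F13 = 1762.5/0.930 = 1895.2 tonne/day.
Total feed = 4080.3 tonne/day; overhead = 4080.3 − 1895.2 = 2185.1 tonne/day.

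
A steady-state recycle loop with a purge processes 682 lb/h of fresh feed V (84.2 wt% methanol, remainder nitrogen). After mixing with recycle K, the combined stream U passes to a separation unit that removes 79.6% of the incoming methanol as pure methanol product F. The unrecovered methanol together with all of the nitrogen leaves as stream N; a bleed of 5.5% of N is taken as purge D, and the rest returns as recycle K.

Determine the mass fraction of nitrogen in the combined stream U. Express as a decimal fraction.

nitrogen enters only via V and leaves only via the purge: 682×0.158 = 0.055×(nitrogen in N), and the separation unit passes all nitrogen, so nitrogen in U = nitrogen in N = 1959.2 lb/h.
methanol in U: m_A = 682×0.842 + (1−0.055)·(1−0.796)·m_A, so m_A = 574.24/0.8072 = 711.38 lb/h.
U = 711.38 + 1959.2 = 2670.6 lb/h.
nitrogen fraction in U = 1959.2/2670.6 = 0.734.

0.734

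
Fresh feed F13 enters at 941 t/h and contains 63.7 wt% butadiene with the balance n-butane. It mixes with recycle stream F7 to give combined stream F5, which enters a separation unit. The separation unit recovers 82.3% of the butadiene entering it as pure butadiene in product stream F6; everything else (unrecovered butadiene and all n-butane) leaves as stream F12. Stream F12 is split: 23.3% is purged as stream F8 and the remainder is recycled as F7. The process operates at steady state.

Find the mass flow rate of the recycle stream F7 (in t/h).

n-butane enters only via F13 and leaves only via the purge: 941×0.363 = 0.233×(n-butane in F12), and the separation unit passes all n-butane, so n-butane in F5 = n-butane in F12 = 1466 t/h.
butadiene in F5: m_A = 941×0.637 + (1−0.233)·(1−0.823)·m_A, so m_A = 599.42/0.8642 = 693.58 t/h.
F12 = (1−0.823)×693.58 + 1466 = 1588.8 t/h.
Recycle F7 = (1−0.233)×1588.8 = 1218.6 t/h.

1219 t/h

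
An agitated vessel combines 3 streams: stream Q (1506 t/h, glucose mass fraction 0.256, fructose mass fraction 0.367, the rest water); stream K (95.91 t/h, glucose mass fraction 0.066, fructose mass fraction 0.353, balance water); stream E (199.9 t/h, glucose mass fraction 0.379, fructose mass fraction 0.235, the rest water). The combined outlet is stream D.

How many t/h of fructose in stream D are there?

633.5 t/h

fructose out = fructose in = 1506×0.367 + 95.91×0.353 + 199.9×0.235 = 633.53 t/h.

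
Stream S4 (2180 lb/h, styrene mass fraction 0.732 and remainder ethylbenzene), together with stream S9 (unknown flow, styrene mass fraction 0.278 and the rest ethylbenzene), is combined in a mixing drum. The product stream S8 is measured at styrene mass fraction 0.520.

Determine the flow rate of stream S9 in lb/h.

1910 lb/h

Let S9 be the unknown flow. Total out = 2180 + S9.
styrene balance: 1595.8 + 0.278·S9 = 0.520·(2180 + S9)
(0.278 − 0.520)·S9 = 0.520×2180 − 1595.8 = -462.16
S9 = -462.16 / -0.242 = 1909.8 lb/h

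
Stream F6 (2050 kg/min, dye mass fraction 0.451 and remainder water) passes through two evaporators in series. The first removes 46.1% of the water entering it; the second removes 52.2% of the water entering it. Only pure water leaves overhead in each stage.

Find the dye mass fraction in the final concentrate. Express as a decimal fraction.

0.761

water in feed = 2050×0.549 = 1125.5 kg/min.
After stage 1: water left = (1−0.461)×1125.5 = 606.62; stream total = 1531.2 kg/min.
After stage 2: water left = (1−0.522)×606.62 = 289.96; final concentrate = 1214.5 kg/min.
dye fraction = 924.55/1214.5 = 0.761.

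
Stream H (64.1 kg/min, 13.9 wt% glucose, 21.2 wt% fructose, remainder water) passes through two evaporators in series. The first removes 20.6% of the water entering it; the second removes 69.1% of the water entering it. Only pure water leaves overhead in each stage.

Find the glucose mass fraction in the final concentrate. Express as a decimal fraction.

water in feed = 64.1×0.649 = 41.601 kg/min.
After stage 1: water left = (1−0.206)×41.601 = 33.031; stream total = 55.53 kg/min.
After stage 2: water left = (1−0.691)×33.031 = 10.207; final concentrate = 32.706 kg/min.
glucose fraction = 8.9099/32.706 = 0.2724.

0.2724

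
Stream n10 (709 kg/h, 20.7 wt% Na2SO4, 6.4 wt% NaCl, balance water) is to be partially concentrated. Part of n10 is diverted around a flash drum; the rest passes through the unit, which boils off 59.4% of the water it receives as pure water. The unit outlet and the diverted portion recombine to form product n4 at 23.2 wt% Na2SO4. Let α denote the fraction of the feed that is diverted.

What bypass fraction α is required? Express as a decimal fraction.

All 709×0.207 = 146.76 kg/h of Na2SO4 reaches n4, so n4 = 146.76/0.232 = 632.6 kg/h and vapour = 76.401 kg/h.
The evaporator receives (1−α)·709 of feed at 0.729 water and removes 0.594 of that water:
0.594×0.729×(1−α)×709 = 76.401
(1−α) = 76.401/307.02 = 0.2489;  α = 0.7511.

0.751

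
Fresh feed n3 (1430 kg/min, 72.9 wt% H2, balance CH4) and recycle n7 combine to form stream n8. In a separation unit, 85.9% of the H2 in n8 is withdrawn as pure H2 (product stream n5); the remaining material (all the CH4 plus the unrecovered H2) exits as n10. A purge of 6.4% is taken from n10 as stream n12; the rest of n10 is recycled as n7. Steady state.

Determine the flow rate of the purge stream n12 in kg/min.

398.4 kg/min

CH4 enters only via n3 and leaves only via the purge: 1430×0.271 = 0.064×(CH4 in n10), and the separation unit passes all CH4, so CH4 in n8 = CH4 in n10 = 6055.2 kg/min.
H2 in n8: m_A = 1430×0.729 + (1−0.064)·(1−0.859)·m_A, so m_A = 1042.5/0.8680 = 1201 kg/min.
n10 = (1−0.859)×1201 + 6055.2 = 6224.5 kg/min.
Purge n12 = 0.064×6224.5 = 398.37 kg/min.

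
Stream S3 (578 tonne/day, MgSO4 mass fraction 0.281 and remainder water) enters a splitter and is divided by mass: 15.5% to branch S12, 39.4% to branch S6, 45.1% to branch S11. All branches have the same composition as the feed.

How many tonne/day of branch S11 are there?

260.7 tonne/day

Branch S11 flow = 0.451×578 = 260.68 tonne/day.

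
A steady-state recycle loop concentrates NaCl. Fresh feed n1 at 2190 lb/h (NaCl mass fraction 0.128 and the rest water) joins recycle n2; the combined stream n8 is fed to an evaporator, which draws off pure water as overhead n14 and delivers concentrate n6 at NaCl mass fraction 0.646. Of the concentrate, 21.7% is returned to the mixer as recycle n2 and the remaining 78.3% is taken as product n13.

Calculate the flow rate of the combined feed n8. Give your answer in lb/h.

Overall NaCl balance (none leaves overhead): NaCl in fresh feed = NaCl in product, i.e. 2190×0.128 = (1−0.217)·n6·0.646.
n6 = 280.32/(0.646×0.783) = 554.19 lb/h.
Recycle n2 = 0.217×554.19 = 120.26 lb/h.
Combined feed n8 = 2190 + 120.26 = 2310.3 lb/h.

2310 lb/h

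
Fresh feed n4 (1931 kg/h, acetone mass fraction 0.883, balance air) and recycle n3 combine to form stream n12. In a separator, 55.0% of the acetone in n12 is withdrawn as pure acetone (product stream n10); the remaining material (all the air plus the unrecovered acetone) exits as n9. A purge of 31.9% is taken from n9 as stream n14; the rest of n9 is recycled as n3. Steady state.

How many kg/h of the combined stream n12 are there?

air enters only via n4 and leaves only via the purge: 1931×0.117 = 0.319×(air in n9), and the separator passes all air, so air in n12 = air in n9 = 708.24 kg/h.
acetone in n12: m_A = 1931×0.883 + (1−0.319)·(1−0.550)·m_A, so m_A = 1705.1/0.6935 = 2458.5 kg/h.
n12 = 2458.5 + 708.24 = 3166.7 kg/h.

3167 kg/h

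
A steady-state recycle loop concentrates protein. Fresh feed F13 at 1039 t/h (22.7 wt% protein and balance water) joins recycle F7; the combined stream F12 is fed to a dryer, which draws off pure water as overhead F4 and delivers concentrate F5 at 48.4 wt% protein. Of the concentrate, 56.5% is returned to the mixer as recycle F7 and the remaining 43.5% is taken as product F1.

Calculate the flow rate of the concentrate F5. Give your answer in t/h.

1120 t/h

Overall protein balance (none leaves overhead): protein in fresh feed = protein in product, i.e. 1039×0.227 = (1−0.565)·F5·0.484.
F5 = 235.85/(0.484×0.435) = 1120.2 t/h.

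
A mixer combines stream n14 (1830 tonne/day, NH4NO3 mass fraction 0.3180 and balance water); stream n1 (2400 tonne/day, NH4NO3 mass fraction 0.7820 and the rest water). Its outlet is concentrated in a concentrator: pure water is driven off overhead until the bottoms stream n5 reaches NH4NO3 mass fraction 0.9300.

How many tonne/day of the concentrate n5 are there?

2644 tonne/day

NH4NO3 entering = 1830×0.318 + 2400×0.782 = 2458.7 tonne/day.
All NH4NO3 reports to n5, so n5 = 2458.7/0.930 = 2643.8 tonne/day.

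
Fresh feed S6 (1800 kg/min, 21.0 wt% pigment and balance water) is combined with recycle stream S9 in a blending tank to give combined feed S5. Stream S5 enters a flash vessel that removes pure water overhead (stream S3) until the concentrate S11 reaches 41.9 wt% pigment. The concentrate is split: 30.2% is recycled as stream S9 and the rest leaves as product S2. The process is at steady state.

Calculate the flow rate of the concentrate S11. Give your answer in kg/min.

1292 kg/min

Overall pigment balance (none leaves overhead): pigment in fresh feed = pigment in product, i.e. 1800×0.210 = (1−0.302)·S11·0.419.
S11 = 378/(0.419×0.698) = 1292.5 kg/min.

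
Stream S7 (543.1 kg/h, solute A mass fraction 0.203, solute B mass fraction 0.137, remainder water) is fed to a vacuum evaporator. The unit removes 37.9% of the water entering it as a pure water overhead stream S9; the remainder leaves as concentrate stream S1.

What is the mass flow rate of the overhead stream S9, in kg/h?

135.9 kg/h

water entering = 543.1×0.660 = 358.45 kg/h; overhead removed = 0.379×358.45 = 135.85 kg/h.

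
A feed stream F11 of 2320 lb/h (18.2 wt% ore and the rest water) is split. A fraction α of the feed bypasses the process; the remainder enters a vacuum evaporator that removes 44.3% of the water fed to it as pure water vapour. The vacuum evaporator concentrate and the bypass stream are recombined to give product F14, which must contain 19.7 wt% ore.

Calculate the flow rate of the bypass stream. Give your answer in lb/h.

All 2320×0.182 = 422.24 lb/h of ore reaches F14, so F14 = 422.24/0.197 = 2143.4 lb/h and vapour = 176.65 lb/h.
The evaporator receives (1−α)·2320 of feed at 0.818 water and removes 0.443 of that water:
0.443×0.818×(1−α)×2320 = 176.65
(1−α) = 176.65/840.71 = 0.2101;  α = 0.7899.
Bypass flow = 0.7899×2320 = 1832.5 lb/h.

1833 lb/h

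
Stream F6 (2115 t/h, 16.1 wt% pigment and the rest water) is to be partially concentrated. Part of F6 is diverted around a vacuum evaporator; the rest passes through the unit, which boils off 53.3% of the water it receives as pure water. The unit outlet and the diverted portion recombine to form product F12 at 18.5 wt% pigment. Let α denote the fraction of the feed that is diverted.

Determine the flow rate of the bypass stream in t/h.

All 2115×0.161 = 340.51 t/h of pigment reaches F12, so F12 = 340.51/0.185 = 1840.6 t/h and vapour = 274.38 t/h.
The evaporator receives (1−α)·2115 of feed at 0.839 water and removes 0.533 of that water:
0.533×0.839×(1−α)×2115 = 274.38
(1−α) = 274.38/945.8 = 0.2901;  α = 0.7099.
Bypass flow = 0.7099×2115 = 1501.4 t/h.

1501 t/h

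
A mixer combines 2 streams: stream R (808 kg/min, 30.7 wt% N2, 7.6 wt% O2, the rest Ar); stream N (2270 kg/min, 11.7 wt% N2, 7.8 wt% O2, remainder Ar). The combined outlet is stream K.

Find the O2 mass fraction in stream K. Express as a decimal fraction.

0.077

Total flow out = 808 + 2270 = 3078 kg/min.
O2 in = 808×0.076 + 2270×0.078 = 238.47 kg/min.
O2 mass fraction in K = 238.47/3078 = 0.077.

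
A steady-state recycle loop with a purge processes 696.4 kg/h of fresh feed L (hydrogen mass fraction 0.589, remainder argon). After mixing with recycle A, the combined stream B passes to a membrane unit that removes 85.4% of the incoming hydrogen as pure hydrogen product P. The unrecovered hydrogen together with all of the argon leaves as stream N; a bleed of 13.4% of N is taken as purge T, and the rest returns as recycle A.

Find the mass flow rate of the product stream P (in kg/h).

hydrogen in B: m_A = 696.4×0.589 + (1−0.134)·(1−0.854)·m_A, so m_A = 410.18/0.8736 = 469.55 kg/h.
Product P = 0.854×469.55 = 400.99 kg/h.

401 kg/h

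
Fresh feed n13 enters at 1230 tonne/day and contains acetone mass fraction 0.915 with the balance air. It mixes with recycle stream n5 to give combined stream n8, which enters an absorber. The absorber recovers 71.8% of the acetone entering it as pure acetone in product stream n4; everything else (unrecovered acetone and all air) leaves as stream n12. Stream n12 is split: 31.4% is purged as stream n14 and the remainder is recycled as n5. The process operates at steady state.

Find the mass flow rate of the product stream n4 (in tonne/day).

acetone in n8: m_A = 1230×0.915 + (1−0.314)·(1−0.718)·m_A, so m_A = 1125.5/0.8065 = 1395.4 tonne/day.
Product n4 = 0.718×1395.4 = 1001.9 tonne/day.

1002 tonne/day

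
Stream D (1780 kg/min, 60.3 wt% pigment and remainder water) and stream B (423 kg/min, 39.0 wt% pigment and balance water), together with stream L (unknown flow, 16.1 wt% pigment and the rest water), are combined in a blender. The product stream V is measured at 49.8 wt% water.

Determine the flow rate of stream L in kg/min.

388.3 kg/min

Let L be the unknown flow. Total out = 2203 + L.
water balance: 964.69 + 0.839·L = 0.498·(2203 + L)
(0.839 − 0.498)·L = 0.498×2203 − 964.69 = 132.4
L = 132.4 / 0.341 = 388.28 kg/min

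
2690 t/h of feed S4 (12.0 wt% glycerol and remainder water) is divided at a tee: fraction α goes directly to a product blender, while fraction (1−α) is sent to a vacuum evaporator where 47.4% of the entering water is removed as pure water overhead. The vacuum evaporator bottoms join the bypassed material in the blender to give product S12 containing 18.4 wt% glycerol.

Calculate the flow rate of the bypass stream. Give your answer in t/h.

446.9 t/h

All 2690×0.120 = 322.8 t/h of glycerol reaches S12, so S12 = 322.8/0.184 = 1754.3 t/h and vapour = 935.65 t/h.
The evaporator receives (1−α)·2690 of feed at 0.880 water and removes 0.474 of that water:
0.474×0.880×(1−α)×2690 = 935.65
(1−α) = 935.65/1122.1 = 0.8339;  α = 0.1661.
Bypass flow = 0.1661×2690 = 446.88 t/h.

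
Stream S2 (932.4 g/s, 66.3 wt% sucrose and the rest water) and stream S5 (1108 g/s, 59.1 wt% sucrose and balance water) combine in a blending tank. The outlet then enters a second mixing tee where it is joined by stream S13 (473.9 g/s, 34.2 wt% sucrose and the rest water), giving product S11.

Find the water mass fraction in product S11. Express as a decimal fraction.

Overall, product flow = 2514.3 g/s.
water in = 932.4×0.337 + 1108×0.409 + 473.9×0.658 = 1079.2 g/s.
water fraction in S11 = 0.4292.

0.4292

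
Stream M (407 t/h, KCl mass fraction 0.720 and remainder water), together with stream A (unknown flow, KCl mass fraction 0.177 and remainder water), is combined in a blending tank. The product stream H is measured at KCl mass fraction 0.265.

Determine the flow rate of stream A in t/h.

Let A be the unknown flow. Total out = 407 + A.
KCl balance: 293.04 + 0.177·A = 0.265·(407 + A)
(0.177 − 0.265)·A = 0.265×407 − 293.04 = -185.18
A = -185.18 / -0.088 = 2104.4 t/h

2104 t/h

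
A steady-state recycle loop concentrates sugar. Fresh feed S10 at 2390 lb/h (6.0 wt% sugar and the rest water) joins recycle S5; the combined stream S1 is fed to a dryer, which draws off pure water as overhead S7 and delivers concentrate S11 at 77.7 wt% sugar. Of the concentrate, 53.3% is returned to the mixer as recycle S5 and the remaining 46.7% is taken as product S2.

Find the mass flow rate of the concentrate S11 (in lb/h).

Overall sugar balance (none leaves overhead): sugar in fresh feed = sugar in product, i.e. 2390×0.060 = (1−0.533)·S11·0.777.
S11 = 143.4/(0.777×0.467) = 395.19 lb/h.

395.2 lb/h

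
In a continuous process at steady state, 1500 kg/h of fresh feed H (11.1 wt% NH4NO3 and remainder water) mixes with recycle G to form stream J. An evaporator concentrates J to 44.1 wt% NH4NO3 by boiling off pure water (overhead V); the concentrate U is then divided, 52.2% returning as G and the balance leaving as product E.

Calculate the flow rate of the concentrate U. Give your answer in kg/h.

789.9 kg/h

Overall NH4NO3 balance (none leaves overhead): NH4NO3 in fresh feed = NH4NO3 in product, i.e. 1500×0.111 = (1−0.522)·U·0.441.
U = 166.5/(0.441×0.478) = 789.86 kg/h.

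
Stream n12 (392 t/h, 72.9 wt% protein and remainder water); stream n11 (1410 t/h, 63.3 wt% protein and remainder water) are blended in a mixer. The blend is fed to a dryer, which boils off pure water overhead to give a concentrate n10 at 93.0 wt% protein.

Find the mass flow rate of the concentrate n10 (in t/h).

protein entering = 392×0.729 + 1410×0.633 = 1178.3 t/h.
All protein reports to n10, so n10 = 1178.3/0.930 = 1267 t/h.

1267 t/h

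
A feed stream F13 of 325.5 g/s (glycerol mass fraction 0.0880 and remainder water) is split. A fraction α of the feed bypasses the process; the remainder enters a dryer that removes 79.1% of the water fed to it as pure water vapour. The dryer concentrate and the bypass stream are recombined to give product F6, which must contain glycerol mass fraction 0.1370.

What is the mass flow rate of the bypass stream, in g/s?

All 325.5×0.088 = 28.644 g/s of glycerol reaches F6, so F6 = 28.644/0.137 = 209.08 g/s and vapour = 116.42 g/s.
The evaporator receives (1−α)·325.5 of feed at 0.912 water and removes 0.791 of that water:
0.791×0.912×(1−α)×325.5 = 116.42
(1−α) = 116.42/234.81 = 0.4958;  α = 0.5042.
Bypass flow = 0.5042×325.5 = 164.12 g/s.

164.1 g/s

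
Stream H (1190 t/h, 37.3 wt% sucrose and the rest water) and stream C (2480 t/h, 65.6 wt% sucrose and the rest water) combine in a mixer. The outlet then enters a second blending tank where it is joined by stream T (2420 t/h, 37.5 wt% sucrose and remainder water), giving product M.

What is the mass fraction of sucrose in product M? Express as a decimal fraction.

Overall, product flow = 6090 t/h.
sucrose in = 1190×0.373 + 2480×0.656 + 2420×0.375 = 2978.2 t/h.
sucrose fraction in M = 0.489.

0.489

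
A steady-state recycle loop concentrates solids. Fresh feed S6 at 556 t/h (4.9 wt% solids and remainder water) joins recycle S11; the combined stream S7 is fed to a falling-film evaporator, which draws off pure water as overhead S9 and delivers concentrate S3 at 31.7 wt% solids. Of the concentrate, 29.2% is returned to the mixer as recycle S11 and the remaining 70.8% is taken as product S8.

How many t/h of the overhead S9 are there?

470.1 t/h

Overall solids balance (none leaves overhead): solids in fresh feed = solids in product, i.e. 556×0.049 = (1−0.292)·S3·0.317.
S3 = 27.244/(0.317×0.708) = 121.39 t/h.
Recycle S11 = 0.292×121.39 = 35.446 t/h.
Combined feed S7 = 556 + 35.446 = 591.45 t/h.
Overhead S9 = S7 − S3 = 591.45 − 121.39 = 470.06 t/h.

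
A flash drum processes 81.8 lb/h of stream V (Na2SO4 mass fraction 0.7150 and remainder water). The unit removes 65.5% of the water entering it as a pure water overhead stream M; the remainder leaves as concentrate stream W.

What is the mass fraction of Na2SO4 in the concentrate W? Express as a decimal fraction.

0.8791

Na2SO4 is not removed: 81.8×0.715 = 58.487 lb/h of Na2SO4 enters W.
water entering = 81.8×0.285 = 23.313 lb/h; overhead removed = 0.655×23.313 = 15.27 lb/h.
Concentrate = 81.8 − 15.27 = 66.53 lb/h.
Mass fraction = 58.487/66.53 = 0.8791.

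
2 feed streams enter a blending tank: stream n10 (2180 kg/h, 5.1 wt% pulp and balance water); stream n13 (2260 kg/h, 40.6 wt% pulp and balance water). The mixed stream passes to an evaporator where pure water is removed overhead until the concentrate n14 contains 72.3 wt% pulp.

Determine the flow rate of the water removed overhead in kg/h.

pulp entering = 2180×0.051 + 2260×0.406 = 1028.7 kg/h.
All pulp reports to n14, so n14 = 1028.7/0.723 = 1422.9 kg/h.
Total feed = 4440 kg/h; overhead = 4440 − 1422.9 = 3017.1 kg/h.

3017 kg/h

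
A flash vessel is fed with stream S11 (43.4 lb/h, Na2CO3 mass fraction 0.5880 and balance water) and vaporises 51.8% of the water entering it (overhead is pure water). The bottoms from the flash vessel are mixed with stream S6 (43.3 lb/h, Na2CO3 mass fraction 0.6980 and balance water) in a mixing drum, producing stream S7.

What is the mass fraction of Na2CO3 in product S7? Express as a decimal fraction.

0.7198

Vapour removed = 0.518×0.412×43.4 = 9.2623 lb/h; concentrate = 34.138 lb/h.
Na2CO3 reaching the mixer = 25.519 (from concentrate) + 43.3×0.698 = 55.743 lb/h.
Product flow = 34.138 + 43.3 = 77.438 lb/h; Na2CO3 fraction = 0.7198.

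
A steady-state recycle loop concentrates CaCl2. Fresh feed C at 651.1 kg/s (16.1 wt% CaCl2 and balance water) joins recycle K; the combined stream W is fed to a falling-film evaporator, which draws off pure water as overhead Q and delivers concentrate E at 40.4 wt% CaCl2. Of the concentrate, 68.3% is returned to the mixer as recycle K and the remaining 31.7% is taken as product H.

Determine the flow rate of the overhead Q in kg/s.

391.6 kg/s

Overall CaCl2 balance (none leaves overhead): CaCl2 in fresh feed = CaCl2 in product, i.e. 651.1×0.161 = (1−0.683)·E·0.404.
E = 104.83/(0.404×0.317) = 818.53 kg/s.
Recycle K = 0.683×818.53 = 559.05 kg/s.
Combined feed W = 651.1 + 559.05 = 1210.2 kg/s.
Overhead Q = W − E = 1210.2 − 818.53 = 391.63 kg/s.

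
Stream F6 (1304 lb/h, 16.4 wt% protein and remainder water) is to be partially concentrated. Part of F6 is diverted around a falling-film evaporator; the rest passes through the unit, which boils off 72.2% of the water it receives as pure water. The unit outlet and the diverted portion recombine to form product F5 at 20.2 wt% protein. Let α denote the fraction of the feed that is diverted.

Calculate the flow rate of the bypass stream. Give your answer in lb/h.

897.6 lb/h

All 1304×0.164 = 213.86 lb/h of protein reaches F5, so F5 = 213.86/0.202 = 1058.7 lb/h and vapour = 245.31 lb/h.
The evaporator receives (1−α)·1304 of feed at 0.836 water and removes 0.722 of that water:
0.722×0.836×(1−α)×1304 = 245.31
(1−α) = 245.31/787.08 = 0.3117;  α = 0.6883.
Bypass flow = 0.6883×1304 = 897.59 lb/h.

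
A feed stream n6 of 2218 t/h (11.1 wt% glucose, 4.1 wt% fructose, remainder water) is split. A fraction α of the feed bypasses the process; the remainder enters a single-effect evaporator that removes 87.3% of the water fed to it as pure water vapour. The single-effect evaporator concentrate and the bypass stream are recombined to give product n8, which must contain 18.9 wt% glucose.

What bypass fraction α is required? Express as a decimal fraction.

All 2218×0.111 = 246.2 t/h of glucose reaches n8, so n8 = 246.2/0.189 = 1302.6 t/h and vapour = 915.37 t/h.
The evaporator receives (1−α)·2218 of feed at 0.848 water and removes 0.873 of that water:
0.873×0.848×(1−α)×2218 = 915.37
(1−α) = 915.37/1642 = 0.5575;  α = 0.4425.

0.443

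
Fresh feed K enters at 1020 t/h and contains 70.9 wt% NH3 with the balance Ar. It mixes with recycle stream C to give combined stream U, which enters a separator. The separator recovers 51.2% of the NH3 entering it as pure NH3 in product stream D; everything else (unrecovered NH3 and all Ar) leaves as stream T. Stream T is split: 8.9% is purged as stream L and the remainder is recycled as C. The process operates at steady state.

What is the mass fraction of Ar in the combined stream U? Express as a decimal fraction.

Ar enters only via K and leaves only via the purge: 1020×0.291 = 0.089×(Ar in T), and the separator passes all Ar, so Ar in U = Ar in T = 3335.1 t/h.
NH3 in U: m_A = 1020×0.709 + (1−0.089)·(1−0.512)·m_A, so m_A = 723.18/0.5554 = 1302 t/h.
U = 1302 + 3335.1 = 4637.1 t/h.
Ar fraction in U = 3335.1/4637.1 = 0.719.

0.719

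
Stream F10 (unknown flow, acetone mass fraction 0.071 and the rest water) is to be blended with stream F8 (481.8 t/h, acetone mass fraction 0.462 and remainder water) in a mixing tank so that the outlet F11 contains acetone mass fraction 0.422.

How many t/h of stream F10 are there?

54.91 t/h

Let F10 be the unknown flow. Total out = 481.8 + F10.
acetone balance: 222.59 + 0.071·F10 = 0.422·(481.8 + F10)
(0.071 − 0.422)·F10 = 0.422×481.8 − 222.59 = -19.272
F10 = -19.272 / -0.351 = 54.906 t/h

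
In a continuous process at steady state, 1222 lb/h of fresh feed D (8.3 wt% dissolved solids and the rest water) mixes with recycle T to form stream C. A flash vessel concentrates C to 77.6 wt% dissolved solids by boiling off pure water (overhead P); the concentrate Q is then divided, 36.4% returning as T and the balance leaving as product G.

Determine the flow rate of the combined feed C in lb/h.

Overall dissolved solids balance (none leaves overhead): dissolved solids in fresh feed = dissolved solids in product, i.e. 1222×0.083 = (1−0.364)·Q·0.776.
Q = 101.43/(0.776×0.636) = 205.51 lb/h.
Recycle T = 0.364×205.51 = 74.805 lb/h.
Combined feed C = 1222 + 74.805 = 1296.8 lb/h.

1297 lb/h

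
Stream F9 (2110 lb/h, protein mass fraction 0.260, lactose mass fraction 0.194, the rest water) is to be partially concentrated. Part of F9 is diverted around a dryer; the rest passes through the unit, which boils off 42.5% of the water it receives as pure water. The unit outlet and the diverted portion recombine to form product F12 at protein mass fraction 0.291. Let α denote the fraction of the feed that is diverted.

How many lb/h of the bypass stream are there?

1141 lb/h

All 2110×0.260 = 548.6 lb/h of protein reaches F12, so F12 = 548.6/0.291 = 1885.2 lb/h and vapour = 224.78 lb/h.
The evaporator receives (1−α)·2110 of feed at 0.546 water and removes 0.425 of that water:
0.425×0.546×(1−α)×2110 = 224.78
(1−α) = 224.78/489.63 = 0.4591;  α = 0.5409.
Bypass flow = 0.5409×2110 = 1141.3 lb/h.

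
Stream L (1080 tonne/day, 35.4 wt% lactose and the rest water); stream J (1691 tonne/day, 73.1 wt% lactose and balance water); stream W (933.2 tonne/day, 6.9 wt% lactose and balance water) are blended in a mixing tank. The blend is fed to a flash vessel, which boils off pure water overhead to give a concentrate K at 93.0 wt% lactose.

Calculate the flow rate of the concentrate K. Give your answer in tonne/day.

lactose entering = 1080×0.354 + 1691×0.731 + 933.2×0.069 = 1682.8 tonne/day.
All lactose reports to K, so K = 1682.8/0.930 = 1809.5 tonne/day.

1809 tonne/day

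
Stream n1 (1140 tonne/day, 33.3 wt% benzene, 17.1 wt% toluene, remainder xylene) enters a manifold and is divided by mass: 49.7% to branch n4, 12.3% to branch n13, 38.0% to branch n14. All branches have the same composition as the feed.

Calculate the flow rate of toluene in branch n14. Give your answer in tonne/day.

74.08 tonne/day

Branch n14 total = 0.380×1140 = 433.2 tonne/day.
toluene in n14 = 0.171×433.2 = 74.077 tonne/day.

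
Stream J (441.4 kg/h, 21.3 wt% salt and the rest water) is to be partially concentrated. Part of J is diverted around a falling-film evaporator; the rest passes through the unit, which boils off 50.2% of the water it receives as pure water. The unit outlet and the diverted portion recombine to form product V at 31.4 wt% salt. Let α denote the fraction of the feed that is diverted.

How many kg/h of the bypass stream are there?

82.03 kg/h

All 441.4×0.213 = 94.018 kg/h of salt reaches V, so V = 94.018/0.314 = 299.42 kg/h and vapour = 141.98 kg/h.
The evaporator receives (1−α)·441.4 of feed at 0.787 water and removes 0.502 of that water:
0.502×0.787×(1−α)×441.4 = 141.98
(1−α) = 141.98/174.39 = 0.8142;  α = 0.1858.
Bypass flow = 0.1858×441.4 = 82.027 kg/h.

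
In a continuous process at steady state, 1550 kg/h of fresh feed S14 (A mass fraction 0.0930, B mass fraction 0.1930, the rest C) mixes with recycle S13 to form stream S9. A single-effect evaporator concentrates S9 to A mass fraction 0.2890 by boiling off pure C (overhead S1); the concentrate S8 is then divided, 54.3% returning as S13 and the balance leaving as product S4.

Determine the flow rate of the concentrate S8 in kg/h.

Overall A balance (none leaves overhead): A in fresh feed = A in product, i.e. 1550×0.093 = (1−0.543)·S8·0.289.
S8 = 144.15/(0.289×0.457) = 1091.4 kg/h.

1091 kg/h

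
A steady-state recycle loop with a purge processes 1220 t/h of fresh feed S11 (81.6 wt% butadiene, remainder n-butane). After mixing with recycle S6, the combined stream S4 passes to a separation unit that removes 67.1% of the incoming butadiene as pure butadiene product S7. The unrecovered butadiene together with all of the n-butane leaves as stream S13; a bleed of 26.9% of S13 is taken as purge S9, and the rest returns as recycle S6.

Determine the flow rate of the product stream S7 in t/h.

879.5 t/h

butadiene in S4: m_A = 1220×0.816 + (1−0.269)·(1−0.671)·m_A, so m_A = 995.52/0.7595 = 1310.8 t/h.
Product S7 = 0.671×1310.8 = 879.52 t/h.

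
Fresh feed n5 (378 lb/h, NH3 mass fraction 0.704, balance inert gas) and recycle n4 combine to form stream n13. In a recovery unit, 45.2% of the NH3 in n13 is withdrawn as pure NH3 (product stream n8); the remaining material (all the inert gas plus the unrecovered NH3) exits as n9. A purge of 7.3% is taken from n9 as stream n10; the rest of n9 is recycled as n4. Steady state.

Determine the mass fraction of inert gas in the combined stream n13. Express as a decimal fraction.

inert gas enters only via n5 and leaves only via the purge: 378×0.296 = 0.073×(inert gas in n9), and the recovery unit passes all inert gas, so inert gas in n13 = inert gas in n9 = 1532.7 lb/h.
NH3 in n13: m_A = 378×0.704 + (1−0.073)·(1−0.452)·m_A, so m_A = 266.11/0.4920 = 540.87 lb/h.
n13 = 540.87 + 1532.7 = 2073.6 lb/h.
inert gas fraction in n13 = 1532.7/2073.6 = 0.739.

0.739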